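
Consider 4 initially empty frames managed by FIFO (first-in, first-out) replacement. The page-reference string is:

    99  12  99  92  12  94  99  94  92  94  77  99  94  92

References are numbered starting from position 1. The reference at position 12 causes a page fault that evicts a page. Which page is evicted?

pos 1: 99 → fault, frames [99]
pos 2: 12 → fault, frames [99, 12]
pos 3: 99 → hit
pos 4: 92 → fault, frames [99, 12, 92]
pos 5: 12 → hit
pos 6: 94 → fault, frames [99, 12, 92, 94]
pos 7: 99 → hit
pos 8: 94 → hit
pos 9: 92 → hit
pos 10: 94 → hit
pos 11: 77 → fault, evict 99, frames [12, 92, 94, 77]
pos 12: 99 → fault, evict 12, frames [92, 94, 77, 99]
At position 12, page 12 is evicted.

12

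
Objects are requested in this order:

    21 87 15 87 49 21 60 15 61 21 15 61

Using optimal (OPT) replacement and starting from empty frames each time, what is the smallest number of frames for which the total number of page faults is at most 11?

2

f=1: 12 faults
f=2: 9 faults
f=3: 6 faults
f=4: 6 faults
f=5: 6 faults
f=6: 6 faults
Smallest f with faults ≤ 11 is 2.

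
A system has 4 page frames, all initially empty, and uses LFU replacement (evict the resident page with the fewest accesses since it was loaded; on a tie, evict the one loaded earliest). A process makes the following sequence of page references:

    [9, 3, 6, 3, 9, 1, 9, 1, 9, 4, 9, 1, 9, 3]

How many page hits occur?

9 -> fault, frames (9)
3 -> fault, frames (9 3)
6 -> fault, frames (9 3 6)
3 -> hit
9 -> hit
1 -> fault, frames (9 3 6 1)
9 -> hit
1 -> hit
9 -> hit
4 -> fault, evict 6, frames (9 3 1 4)
9 -> hit
1 -> hit
9 -> hit
3 -> hit
Hits: 9.

9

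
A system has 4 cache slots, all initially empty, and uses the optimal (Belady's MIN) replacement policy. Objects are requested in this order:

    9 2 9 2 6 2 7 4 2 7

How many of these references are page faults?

9 -> miss, frames (9)
2 -> miss, frames (9 2)
9 -> hit
2 -> hit
6 -> miss, frames (9 2 6)
2 -> hit
7 -> miss, frames (9 2 6 7)
4 -> miss, evict 6, frames (9 2 7 4)
2 -> hit
7 -> hit
Page faults: 5.

5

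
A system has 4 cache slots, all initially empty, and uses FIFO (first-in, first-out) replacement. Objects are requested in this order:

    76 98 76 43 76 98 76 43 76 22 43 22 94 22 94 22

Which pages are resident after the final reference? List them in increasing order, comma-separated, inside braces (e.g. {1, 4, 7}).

76 → miss, frames (76)
98 → miss, frames (76 98)
76 → hit
43 → miss, frames (76 98 43)
76 → hit
98 → hit
76 → hit
43 → hit
76 → hit
22 → miss, frames (76 98 43 22)
43 → hit
22 → hit
94 → miss, evict 76, frames (98 43 22 94)
22 → hit
94 → hit
22 → hit

{22, 43, 94, 98}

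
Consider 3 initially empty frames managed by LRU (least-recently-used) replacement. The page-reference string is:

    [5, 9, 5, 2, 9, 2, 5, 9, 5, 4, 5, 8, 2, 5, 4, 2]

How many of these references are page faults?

7

5 -> miss, frames (5)
9 -> miss, frames (5 9)
5 -> hit
2 -> miss, frames (9 5 2)
9 -> hit
2 -> hit
5 -> hit
9 -> hit
5 -> hit
4 -> miss, evict 2, frames (9 5 4)
5 -> hit
8 -> miss, evict 9, frames (4 5 8)
2 -> miss, evict 4, frames (5 8 2)
5 -> hit
4 -> miss, evict 8, frames (2 5 4)
2 -> hit
Page faults: 7.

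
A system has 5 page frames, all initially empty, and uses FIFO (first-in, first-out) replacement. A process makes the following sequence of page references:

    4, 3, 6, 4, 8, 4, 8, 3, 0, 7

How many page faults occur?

4: fault, frames (4)
3: fault, frames (4 3)
6: fault, frames (4 3 6)
4: hit
8: fault, frames (4 3 6 8)
4: hit
8: hit
3: hit
0: fault, frames (4 3 6 8 0)
7: fault, evict 4, frames (3 6 8 0 7)
Page faults: 6.

6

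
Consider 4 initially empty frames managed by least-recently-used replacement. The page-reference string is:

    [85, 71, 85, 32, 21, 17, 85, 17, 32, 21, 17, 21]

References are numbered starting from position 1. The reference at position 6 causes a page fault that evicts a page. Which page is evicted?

71

pos 1: 85 → fault, frames (85)
pos 2: 71 → fault, frames (85 71)
pos 3: 85 → hit
pos 4: 32 → fault, frames (71 85 32)
pos 5: 21 → fault, frames (71 85 32 21)
pos 6: 17 → fault, evict 71, frames (85 32 21 17)
At position 6, page 71 is evicted.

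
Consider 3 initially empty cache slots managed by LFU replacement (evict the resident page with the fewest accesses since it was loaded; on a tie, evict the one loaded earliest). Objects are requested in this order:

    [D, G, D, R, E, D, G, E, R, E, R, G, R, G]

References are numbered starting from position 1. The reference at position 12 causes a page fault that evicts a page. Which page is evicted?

R

pos 1: D: fault, frames (D)
pos 2: G: fault, frames (D G)
pos 3: D: hit
pos 4: R: fault, frames (D G R)
pos 5: E: fault, evict G, frames (D R E)
pos 6: D: hit
pos 7: G: fault, evict R, frames (D E G)
pos 8: E: hit
pos 9: R: fault, evict G, frames (D E R)
pos 10: E: hit
pos 11: R: hit
pos 12: G: fault, evict R, frames (D E G)
At position 12, page R is evicted.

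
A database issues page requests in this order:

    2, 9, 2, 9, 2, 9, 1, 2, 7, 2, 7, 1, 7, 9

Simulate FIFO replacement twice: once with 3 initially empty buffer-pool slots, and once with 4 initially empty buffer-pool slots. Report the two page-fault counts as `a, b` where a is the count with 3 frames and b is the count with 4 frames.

6, 4

3 frames: F F . . . . F . F F . . . F → 6 faults.
4 frames: F F . . . . F . F . . . . . → 4 faults.
4 < 6: adding a frame reduced faults, as is typical.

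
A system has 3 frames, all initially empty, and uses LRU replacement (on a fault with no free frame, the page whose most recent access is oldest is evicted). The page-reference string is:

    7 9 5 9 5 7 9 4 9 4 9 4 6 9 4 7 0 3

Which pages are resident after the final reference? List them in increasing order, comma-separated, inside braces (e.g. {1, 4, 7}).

{0, 3, 7}

7 → fault, frames {7}
9 → fault, frames {7,9}
5 → fault, frames {7,9,5}
9 → hit
5 → hit
7 → hit
9 → hit
4 → fault, evict 5, frames {7,9,4}
9 → hit
4 → hit
9 → hit
4 → hit
6 → fault, evict 7, frames {9,4,6}
9 → hit
4 → hit
7 → fault, evict 6, frames {9,4,7}
0 → fault, evict 9, frames {4,7,0}
3 → fault, evict 4, frames {7,0,3}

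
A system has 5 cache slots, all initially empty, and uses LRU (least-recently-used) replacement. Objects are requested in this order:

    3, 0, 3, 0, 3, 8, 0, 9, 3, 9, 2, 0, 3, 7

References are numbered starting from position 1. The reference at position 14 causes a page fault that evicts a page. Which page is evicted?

pos 1: 3 -> fault, frames [3]
pos 2: 0 -> fault, frames [3, 0]
pos 3: 3 -> hit
pos 4: 0 -> hit
pos 5: 3 -> hit
pos 6: 8 -> fault, frames [0, 3, 8]
pos 7: 0 -> hit
pos 8: 9 -> fault, frames [3, 8, 0, 9]
pos 9: 3 -> hit
pos 10: 9 -> hit
pos 11: 2 -> fault, frames [8, 0, 3, 9, 2]
pos 12: 0 -> hit
pos 13: 3 -> hit
pos 14: 7 -> fault, evict 8, frames [9, 2, 0, 3, 7]
At position 14, page 8 is evicted.

8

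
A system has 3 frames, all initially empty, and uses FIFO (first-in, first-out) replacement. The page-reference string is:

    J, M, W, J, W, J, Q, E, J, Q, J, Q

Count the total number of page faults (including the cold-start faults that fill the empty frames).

J -> miss, frames (J)
M -> miss, frames (J M)
W -> miss, frames (J M W)
J -> hit
W -> hit
J -> hit
Q -> miss, evict J, frames (M W Q)
E -> miss, evict M, frames (W Q E)
J -> miss, evict W, frames (Q E J)
Q -> hit
J -> hit
Q -> hit
Page faults: 6.

6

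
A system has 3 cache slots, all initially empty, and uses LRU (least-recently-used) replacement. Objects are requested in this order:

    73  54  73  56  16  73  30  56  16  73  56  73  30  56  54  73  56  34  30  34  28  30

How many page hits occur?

8

73 → fault, frames [73]
54 → fault, frames [73, 54]
73 → hit
56 → fault, frames [54, 73, 56]
16 → fault, evict 54, frames [73, 56, 16]
73 → hit
30 → fault, evict 56, frames [16, 73, 30]
56 → fault, evict 16, frames [73, 30, 56]
16 → fault, evict 73, frames [30, 56, 16]
73 → fault, evict 30, frames [56, 16, 73]
56 → hit
73 → hit
30 → fault, evict 16, frames [56, 73, 30]
56 → hit
54 → fault, evict 73, frames [30, 56, 54]
73 → fault, evict 30, frames [56, 54, 73]
56 → hit
34 → fault, evict 54, frames [73, 56, 34]
30 → fault, evict 73, frames [56, 34, 30]
34 → hit
28 → fault, evict 56, frames [30, 34, 28]
30 → hit
Hits: 8.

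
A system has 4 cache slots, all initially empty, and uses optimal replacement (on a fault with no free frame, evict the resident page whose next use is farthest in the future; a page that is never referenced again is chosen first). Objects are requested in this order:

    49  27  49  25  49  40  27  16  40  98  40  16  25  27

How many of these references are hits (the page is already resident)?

49 -> fault, frames (49)
27 -> fault, frames (49 27)
49 -> hit
25 -> fault, frames (49 27 25)
49 -> hit
40 -> fault, frames (49 27 25 40)
27 -> hit
16 -> fault, evict 49, frames (27 25 40 16)
40 -> hit
98 -> fault, evict 27, frames (25 40 16 98)
40 -> hit
16 -> hit
25 -> hit
27 -> fault, evict 98, frames (25 40 16 27)
Hits: 7.

7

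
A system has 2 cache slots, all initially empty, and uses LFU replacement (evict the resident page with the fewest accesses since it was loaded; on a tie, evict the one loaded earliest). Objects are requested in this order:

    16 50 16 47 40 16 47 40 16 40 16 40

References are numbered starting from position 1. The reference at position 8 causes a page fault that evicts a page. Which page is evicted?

pos 1: 16: miss, frames [16]
pos 2: 50: miss, frames [16, 50]
pos 3: 16: hit
pos 4: 47: miss, evict 50, frames [16, 47]
pos 5: 40: miss, evict 47, frames [16, 40]
pos 6: 16: hit
pos 7: 47: miss, evict 40, frames [16, 47]
pos 8: 40: miss, evict 47, frames [16, 40]
At position 8, page 47 is evicted.

47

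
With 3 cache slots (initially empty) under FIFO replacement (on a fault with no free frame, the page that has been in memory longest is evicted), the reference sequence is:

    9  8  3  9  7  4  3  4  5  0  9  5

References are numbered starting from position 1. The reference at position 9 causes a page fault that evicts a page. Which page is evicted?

3

pos 1: 9 -> fault, frames {9}
pos 2: 8 -> fault, frames {9,8}
pos 3: 3 -> fault, frames {9,8,3}
pos 4: 9 -> hit
pos 5: 7 -> fault, evict 9, frames {8,3,7}
pos 6: 4 -> fault, evict 8, frames {3,7,4}
pos 7: 3 -> hit
pos 8: 4 -> hit
pos 9: 5 -> fault, evict 3, frames {7,4,5}
At position 9, page 3 is evicted.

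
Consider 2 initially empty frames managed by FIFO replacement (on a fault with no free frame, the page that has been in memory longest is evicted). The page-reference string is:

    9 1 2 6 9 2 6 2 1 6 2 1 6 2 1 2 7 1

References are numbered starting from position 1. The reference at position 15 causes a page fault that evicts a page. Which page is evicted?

2

pos 1: 9 -> fault, frames [9]
pos 2: 1 -> fault, frames [9, 1]
pos 3: 2 -> fault, evict 9, frames [1, 2]
pos 4: 6 -> fault, evict 1, frames [2, 6]
pos 5: 9 -> fault, evict 2, frames [6, 9]
pos 6: 2 -> fault, evict 6, frames [9, 2]
pos 7: 6 -> fault, evict 9, frames [2, 6]
pos 8: 2 -> hit
pos 9: 1 -> fault, evict 2, frames [6, 1]
pos 10: 6 -> hit
pos 11: 2 -> fault, evict 6, frames [1, 2]
pos 12: 1 -> hit
pos 13: 6 -> fault, evict 1, frames [2, 6]
pos 14: 2 -> hit
pos 15: 1 -> fault, evict 2, frames [6, 1]
At position 15, page 2 is evicted.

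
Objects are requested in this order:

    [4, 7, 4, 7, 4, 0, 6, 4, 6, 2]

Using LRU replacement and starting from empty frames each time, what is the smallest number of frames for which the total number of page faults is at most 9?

f=1: 10 faults
f=2: 6 faults
f=3: 5 faults
f=4: 5 faults
f=5: 5 faults
Smallest f with faults ≤ 9 is 2.

2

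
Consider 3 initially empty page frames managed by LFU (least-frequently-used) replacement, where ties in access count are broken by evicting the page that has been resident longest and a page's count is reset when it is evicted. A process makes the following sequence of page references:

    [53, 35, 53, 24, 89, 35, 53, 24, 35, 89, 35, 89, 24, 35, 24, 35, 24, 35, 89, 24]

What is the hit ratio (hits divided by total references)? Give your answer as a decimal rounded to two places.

0.55

53: miss, frames (53)
35: miss, frames (53 35)
53: hit
24: miss, frames (53 35 24)
89: miss, evict 35, frames (53 24 89)
35: miss, evict 24, frames (53 89 35)
53: hit
24: miss, evict 89, frames (53 35 24)
35: hit
89: miss, evict 24, frames (53 35 89)
35: hit
89: hit
24: miss, evict 89, frames (53 35 24)
35: hit
24: hit
35: hit
24: hit
35: hit
89: miss, evict 53, frames (35 24 89)
24: hit
Hits: 11 of 20 references → 11/20 = 0.5500.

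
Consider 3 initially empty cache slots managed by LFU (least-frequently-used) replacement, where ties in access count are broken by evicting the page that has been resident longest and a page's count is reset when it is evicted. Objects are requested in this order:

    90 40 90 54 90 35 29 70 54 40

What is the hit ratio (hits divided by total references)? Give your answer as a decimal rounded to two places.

0.20

90 -> miss, frames (90)
40 -> miss, frames (90 40)
90 -> hit
54 -> miss, frames (90 40 54)
90 -> hit
35 -> miss, evict 40, frames (90 54 35)
29 -> miss, evict 54, frames (90 35 29)
70 -> miss, evict 35, frames (90 29 70)
54 -> miss, evict 29, frames (90 70 54)
40 -> miss, evict 70, frames (90 54 40)
Hits: 2 of 10 references → 2/10 = 0.2000.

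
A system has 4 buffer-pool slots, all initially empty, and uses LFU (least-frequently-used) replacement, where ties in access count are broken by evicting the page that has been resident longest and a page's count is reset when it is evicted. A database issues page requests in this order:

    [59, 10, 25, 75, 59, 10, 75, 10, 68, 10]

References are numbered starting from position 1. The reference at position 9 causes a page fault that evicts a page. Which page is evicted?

25

pos 1: 59 → fault, frames [59]
pos 2: 10 → fault, frames [59, 10]
pos 3: 25 → fault, frames [59, 10, 25]
pos 4: 75 → fault, frames [59, 10, 25, 75]
pos 5: 59 → hit
pos 6: 10 → hit
pos 7: 75 → hit
pos 8: 10 → hit
pos 9: 68 → fault, evict 25, frames [59, 10, 75, 68]
At position 9, page 25 is evicted.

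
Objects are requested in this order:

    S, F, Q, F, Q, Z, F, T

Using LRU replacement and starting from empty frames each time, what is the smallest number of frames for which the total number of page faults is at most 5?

f=1: 8 faults
f=2: 6 faults
f=3: 5 faults
f=4: 5 faults
f=5: 5 faults
Smallest f with faults ≤ 5 is 3.

3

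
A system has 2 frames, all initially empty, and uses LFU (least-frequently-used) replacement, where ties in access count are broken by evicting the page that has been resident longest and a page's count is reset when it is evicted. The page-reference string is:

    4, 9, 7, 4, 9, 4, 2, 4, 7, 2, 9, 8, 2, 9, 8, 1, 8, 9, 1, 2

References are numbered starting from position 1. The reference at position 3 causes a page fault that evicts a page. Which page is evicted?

4

pos 1: 4 → fault, frames [4]
pos 2: 9 → fault, frames [4, 9]
pos 3: 7 → fault, evict 4, frames [9, 7]
At position 3, page 4 is evicted.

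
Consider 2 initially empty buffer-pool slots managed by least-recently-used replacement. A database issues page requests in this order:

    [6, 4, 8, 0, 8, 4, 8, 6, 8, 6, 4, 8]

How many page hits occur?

4

6: miss, frames (6)
4: miss, frames (6 4)
8: miss, evict 6, frames (4 8)
0: miss, evict 4, frames (8 0)
8: hit
4: miss, evict 0, frames (8 4)
8: hit
6: miss, evict 4, frames (8 6)
8: hit
6: hit
4: miss, evict 8, frames (6 4)
8: miss, evict 6, frames (4 8)
Hits: 4.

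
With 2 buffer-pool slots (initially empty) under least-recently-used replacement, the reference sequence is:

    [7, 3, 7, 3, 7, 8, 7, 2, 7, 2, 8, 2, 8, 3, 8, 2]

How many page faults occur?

7 → miss, frames (7)
3 → miss, frames (7 3)
7 → hit
3 → hit
7 → hit
8 → miss, evict 3, frames (7 8)
7 → hit
2 → miss, evict 8, frames (7 2)
7 → hit
2 → hit
8 → miss, evict 7, frames (2 8)
2 → hit
8 → hit
3 → miss, evict 2, frames (8 3)
8 → hit
2 → miss, evict 3, frames (8 2)
Page faults: 7.

7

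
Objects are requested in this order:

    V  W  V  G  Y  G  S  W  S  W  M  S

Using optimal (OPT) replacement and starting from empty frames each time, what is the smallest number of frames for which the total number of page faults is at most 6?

f=1: 12 faults
f=2: 7 faults
f=3: 6 faults
f=4: 6 faults
f=5: 6 faults
f=6: 6 faults
Smallest f with faults ≤ 6 is 3.

3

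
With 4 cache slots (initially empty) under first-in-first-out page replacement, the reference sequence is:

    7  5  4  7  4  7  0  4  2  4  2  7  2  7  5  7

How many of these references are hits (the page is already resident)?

7 -> miss, frames (7)
5 -> miss, frames (7 5)
4 -> miss, frames (7 5 4)
7 -> hit
4 -> hit
7 -> hit
0 -> miss, frames (7 5 4 0)
4 -> hit
2 -> miss, evict 7, frames (5 4 0 2)
4 -> hit
2 -> hit
7 -> miss, evict 5, frames (4 0 2 7)
2 -> hit
7 -> hit
5 -> miss, evict 4, frames (0 2 7 5)
7 -> hit
Hits: 9.

9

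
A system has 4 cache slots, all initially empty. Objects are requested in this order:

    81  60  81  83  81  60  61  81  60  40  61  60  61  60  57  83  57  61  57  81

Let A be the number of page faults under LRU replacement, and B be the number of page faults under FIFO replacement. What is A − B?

1

Under LRU: F F . F . . F . . F . . . . F F . . . F → 8 faults.
Under FIFO: F F . F . . F . . F . . . . F . . . . F → 7 faults.
A − B = 8 − 7 = 1.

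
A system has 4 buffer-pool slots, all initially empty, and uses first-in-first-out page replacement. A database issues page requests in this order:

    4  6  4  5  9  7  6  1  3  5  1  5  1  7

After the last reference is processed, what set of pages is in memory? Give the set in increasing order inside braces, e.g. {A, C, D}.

{1, 3, 5, 7}

4: fault, frames [4]
6: fault, frames [4, 6]
4: hit
5: fault, frames [4, 6, 5]
9: fault, frames [4, 6, 5, 9]
7: fault, evict 4, frames [6, 5, 9, 7]
6: hit
1: fault, evict 6, frames [5, 9, 7, 1]
3: fault, evict 5, frames [9, 7, 1, 3]
5: fault, evict 9, frames [7, 1, 3, 5]
1: hit
5: hit
1: hit
7: hit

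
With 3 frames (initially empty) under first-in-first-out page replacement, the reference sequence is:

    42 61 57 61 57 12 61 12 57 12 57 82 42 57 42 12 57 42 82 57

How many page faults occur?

42 -> fault, frames [42]
61 -> fault, frames [42, 61]
57 -> fault, frames [42, 61, 57]
61 -> hit
57 -> hit
12 -> fault, evict 42, frames [61, 57, 12]
61 -> hit
12 -> hit
57 -> hit
12 -> hit
57 -> hit
82 -> fault, evict 61, frames [57, 12, 82]
42 -> fault, evict 57, frames [12, 82, 42]
57 -> fault, evict 12, frames [82, 42, 57]
42 -> hit
12 -> fault, evict 82, frames [42, 57, 12]
57 -> hit
42 -> hit
82 -> fault, evict 42, frames [57, 12, 82]
57 -> hit
Page faults: 9.

9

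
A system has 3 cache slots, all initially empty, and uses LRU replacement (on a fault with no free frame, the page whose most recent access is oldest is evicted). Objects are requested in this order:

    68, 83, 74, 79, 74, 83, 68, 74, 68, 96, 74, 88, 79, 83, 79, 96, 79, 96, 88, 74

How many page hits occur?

68 -> miss, frames {68}
83 -> miss, frames {68,83}
74 -> miss, frames {68,83,74}
79 -> miss, evict 68, frames {83,74,79}
74 -> hit
83 -> hit
68 -> miss, evict 79, frames {74,83,68}
74 -> hit
68 -> hit
96 -> miss, evict 83, frames {74,68,96}
74 -> hit
88 -> miss, evict 68, frames {96,74,88}
79 -> miss, evict 96, frames {74,88,79}
83 -> miss, evict 74, frames {88,79,83}
79 -> hit
96 -> miss, evict 88, frames {83,79,96}
79 -> hit
96 -> hit
88 -> miss, evict 83, frames {79,96,88}
74 -> miss, evict 79, frames {96,88,74}
Hits: 8.

8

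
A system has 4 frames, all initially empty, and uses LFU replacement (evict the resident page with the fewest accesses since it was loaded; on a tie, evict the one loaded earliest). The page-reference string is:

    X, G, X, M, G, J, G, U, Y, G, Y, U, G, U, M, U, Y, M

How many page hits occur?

X → miss, frames [X]
G → miss, frames [X, G]
X → hit
M → miss, frames [X, G, M]
G → hit
J → miss, frames [X, G, M, J]
G → hit
U → miss, evict M, frames [X, G, J, U]
Y → miss, evict J, frames [X, G, U, Y]
G → hit
Y → hit
U → hit
G → hit
U → hit
M → miss, evict X, frames [G, U, Y, M]
U → hit
Y → hit
M → hit
Hits: 11.

11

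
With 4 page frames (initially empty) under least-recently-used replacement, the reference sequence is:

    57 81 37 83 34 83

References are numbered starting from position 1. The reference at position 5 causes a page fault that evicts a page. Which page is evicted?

pos 1: 57 → miss, frames [57]
pos 2: 81 → miss, frames [57, 81]
pos 3: 37 → miss, frames [57, 81, 37]
pos 4: 83 → miss, frames [57, 81, 37, 83]
pos 5: 34 → miss, evict 57, frames [81, 37, 83, 34]
At position 5, page 57 is evicted.

57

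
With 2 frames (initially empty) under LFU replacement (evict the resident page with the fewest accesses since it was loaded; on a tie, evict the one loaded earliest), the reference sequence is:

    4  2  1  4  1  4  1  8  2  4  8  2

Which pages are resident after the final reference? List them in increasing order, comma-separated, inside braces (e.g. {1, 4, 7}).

4 -> miss, frames {4}
2 -> miss, frames {4,2}
1 -> miss, evict 4, frames {2,1}
4 -> miss, evict 2, frames {1,4}
1 -> hit
4 -> hit
1 -> hit
8 -> miss, evict 4, frames {1,8}
2 -> miss, evict 8, frames {1,2}
4 -> miss, evict 2, frames {1,4}
8 -> miss, evict 4, frames {1,8}
2 -> miss, evict 8, frames {1,2}

{1, 2}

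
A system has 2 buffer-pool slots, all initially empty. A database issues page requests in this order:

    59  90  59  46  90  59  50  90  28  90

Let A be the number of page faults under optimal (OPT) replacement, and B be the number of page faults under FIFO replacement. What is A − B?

Under OPT: F F . F . F F . F . → 6 faults.
Under FIFO: F F . F . F F F F . → 7 faults.
A − B = 6 − 7 = -1.

-1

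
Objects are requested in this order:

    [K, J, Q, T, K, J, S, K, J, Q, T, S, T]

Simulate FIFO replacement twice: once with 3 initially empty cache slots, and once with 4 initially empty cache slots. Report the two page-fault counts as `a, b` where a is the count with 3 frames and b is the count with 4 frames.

9, 10

3 frames: F F F F F F F . . F F . . → 9 faults.
4 frames: F F F F . . F F F F F F . → 10 faults.
10 > 9: adding a frame increased faults — Belady's anomaly.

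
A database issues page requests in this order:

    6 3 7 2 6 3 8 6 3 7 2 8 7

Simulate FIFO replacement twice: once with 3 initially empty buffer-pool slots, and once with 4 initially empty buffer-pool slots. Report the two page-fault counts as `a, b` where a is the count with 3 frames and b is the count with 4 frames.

3 frames: F F F F F F F . . F F . . → 9 faults.
4 frames: F F F F . . F F F F F F . → 10 faults.
10 > 9: adding a frame increased faults — Belady's anomaly.

9, 10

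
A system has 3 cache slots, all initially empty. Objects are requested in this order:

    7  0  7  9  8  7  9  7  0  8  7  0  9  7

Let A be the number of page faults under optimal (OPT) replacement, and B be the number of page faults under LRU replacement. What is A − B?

Under OPT: F F . F F . . . F . . . F . → 6 faults.
Under LRU: F F . F F . . . F F . . F . → 7 faults.
A − B = 6 − 7 = -1.

-1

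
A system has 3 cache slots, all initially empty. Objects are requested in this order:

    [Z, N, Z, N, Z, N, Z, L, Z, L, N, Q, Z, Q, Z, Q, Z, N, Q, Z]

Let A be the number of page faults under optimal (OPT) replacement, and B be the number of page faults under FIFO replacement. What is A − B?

Under OPT: F F . . . . . F . . . F . . . . . . . . → 4 faults.
Under FIFO: F F . . . . . F . . . F F . . . . F . . → 6 faults.
A − B = 4 − 6 = -2.

-2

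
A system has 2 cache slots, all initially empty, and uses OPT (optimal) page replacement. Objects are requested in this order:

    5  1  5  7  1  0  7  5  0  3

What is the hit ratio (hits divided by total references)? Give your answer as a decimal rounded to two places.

5 → fault, frames [5]
1 → fault, frames [5, 1]
5 → hit
7 → fault, evict 5, frames [1, 7]
1 → hit
0 → fault, evict 1, frames [7, 0]
7 → hit
5 → fault, evict 7, frames [0, 5]
0 → hit
3 → fault, evict 5, frames [0, 3]
Hits: 4 of 10 references → 4/10 = 0.4000.

0.40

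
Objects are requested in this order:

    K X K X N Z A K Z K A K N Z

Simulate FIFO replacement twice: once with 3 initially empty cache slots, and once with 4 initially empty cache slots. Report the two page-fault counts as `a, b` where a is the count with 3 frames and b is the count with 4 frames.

3 frames: F F . . F F F F . . . . F F → 8 faults.
4 frames: F F . . F F F F . . . . . . → 6 faults.
6 < 8: adding a frame reduced faults, as is typical.

8, 6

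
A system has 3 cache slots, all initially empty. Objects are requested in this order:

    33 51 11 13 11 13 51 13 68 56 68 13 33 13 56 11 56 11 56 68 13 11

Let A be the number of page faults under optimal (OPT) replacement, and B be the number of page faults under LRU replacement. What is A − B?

Under OPT: F F F F . . . . F F . . F . . F . . . F . . → 9 faults.
Under LRU: F F F F . . . . F F . . F . F F . . . F F F → 12 faults.
A − B = 9 − 12 = -3.

-3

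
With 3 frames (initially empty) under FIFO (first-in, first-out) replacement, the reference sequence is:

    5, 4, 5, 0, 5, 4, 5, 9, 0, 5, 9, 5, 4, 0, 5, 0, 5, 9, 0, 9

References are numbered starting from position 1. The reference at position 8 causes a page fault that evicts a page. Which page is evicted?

5

pos 1: 5 -> fault, frames {5}
pos 2: 4 -> fault, frames {5,4}
pos 3: 5 -> hit
pos 4: 0 -> fault, frames {5,4,0}
pos 5: 5 -> hit
pos 6: 4 -> hit
pos 7: 5 -> hit
pos 8: 9 -> fault, evict 5, frames {4,0,9}
At position 8, page 5 is evicted.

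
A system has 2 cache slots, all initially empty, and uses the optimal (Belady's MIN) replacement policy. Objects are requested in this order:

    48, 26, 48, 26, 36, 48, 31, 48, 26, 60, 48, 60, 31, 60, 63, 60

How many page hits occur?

8

48 → miss, frames {48}
26 → miss, frames {48,26}
48 → hit
26 → hit
36 → miss, evict 26, frames {48,36}
48 → hit
31 → miss, evict 36, frames {48,31}
48 → hit
26 → miss, evict 31, frames {48,26}
60 → miss, evict 26, frames {48,60}
48 → hit
60 → hit
31 → miss, evict 48, frames {60,31}
60 → hit
63 → miss, evict 31, frames {60,63}
60 → hit
Hits: 8.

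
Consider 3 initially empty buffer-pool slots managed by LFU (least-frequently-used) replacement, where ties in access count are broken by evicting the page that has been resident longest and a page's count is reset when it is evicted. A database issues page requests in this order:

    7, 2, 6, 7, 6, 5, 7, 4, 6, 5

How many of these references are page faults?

7 → fault, frames (7)
2 → fault, frames (7 2)
6 → fault, frames (7 2 6)
7 → hit
6 → hit
5 → fault, evict 2, frames (7 6 5)
7 → hit
4 → fault, evict 5, frames (7 6 4)
6 → hit
5 → fault, evict 4, frames (7 6 5)
Page faults: 6.

6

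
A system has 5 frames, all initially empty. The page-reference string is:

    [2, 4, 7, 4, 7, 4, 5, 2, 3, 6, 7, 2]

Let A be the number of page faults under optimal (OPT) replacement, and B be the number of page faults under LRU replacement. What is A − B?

-1

Under OPT: F F F . . . F . F F . . → 6 faults.
Under LRU: F F F . . . F . F F F . → 7 faults.
A − B = 6 − 7 = -1.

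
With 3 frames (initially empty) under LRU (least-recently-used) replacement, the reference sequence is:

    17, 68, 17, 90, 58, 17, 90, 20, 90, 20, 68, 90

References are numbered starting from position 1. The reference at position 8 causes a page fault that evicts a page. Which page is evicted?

58

pos 1: 17 → miss, frames {17}
pos 2: 68 → miss, frames {17,68}
pos 3: 17 → hit
pos 4: 90 → miss, frames {68,17,90}
pos 5: 58 → miss, evict 68, frames {17,90,58}
pos 6: 17 → hit
pos 7: 90 → hit
pos 8: 20 → miss, evict 58, frames {17,90,20}
At position 8, page 58 is evicted.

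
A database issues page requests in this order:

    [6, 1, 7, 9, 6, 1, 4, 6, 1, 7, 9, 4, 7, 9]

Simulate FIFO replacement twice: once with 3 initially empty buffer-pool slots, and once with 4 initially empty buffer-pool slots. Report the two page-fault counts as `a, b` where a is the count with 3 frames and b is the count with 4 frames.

3 frames: F F F F F F F . . F F . . . → 9 faults.
4 frames: F F F F . . F F F F F F . . → 10 faults.
10 > 9: adding a frame increased faults — Belady's anomaly.

9, 10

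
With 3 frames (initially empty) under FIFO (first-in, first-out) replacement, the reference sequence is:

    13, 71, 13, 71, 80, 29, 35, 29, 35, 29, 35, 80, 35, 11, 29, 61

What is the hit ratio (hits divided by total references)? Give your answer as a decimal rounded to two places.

0.56

13 -> miss, frames {13}
71 -> miss, frames {13,71}
13 -> hit
71 -> hit
80 -> miss, frames {13,71,80}
29 -> miss, evict 13, frames {71,80,29}
35 -> miss, evict 71, frames {80,29,35}
29 -> hit
35 -> hit
29 -> hit
35 -> hit
80 -> hit
35 -> hit
11 -> miss, evict 80, frames {29,35,11}
29 -> hit
61 -> miss, evict 29, frames {35,11,61}
Hits: 9 of 16 references → 9/16 = 0.5625.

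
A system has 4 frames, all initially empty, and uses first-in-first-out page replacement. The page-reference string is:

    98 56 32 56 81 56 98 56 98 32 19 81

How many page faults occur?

5

98 -> fault, frames [98]
56 -> fault, frames [98, 56]
32 -> fault, frames [98, 56, 32]
56 -> hit
81 -> fault, frames [98, 56, 32, 81]
56 -> hit
98 -> hit
56 -> hit
98 -> hit
32 -> hit
19 -> fault, evict 98, frames [56, 32, 81, 19]
81 -> hit
Page faults: 5.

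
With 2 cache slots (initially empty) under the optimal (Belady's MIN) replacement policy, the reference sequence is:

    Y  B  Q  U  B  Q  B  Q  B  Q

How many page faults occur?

5

Y: fault, frames [Y]
B: fault, frames [Y, B]
Q: fault, evict Y, frames [B, Q]
U: fault, evict Q, frames [B, U]
B: hit
Q: fault, evict U, frames [B, Q]
B: hit
Q: hit
B: hit
Q: hit
Page faults: 5.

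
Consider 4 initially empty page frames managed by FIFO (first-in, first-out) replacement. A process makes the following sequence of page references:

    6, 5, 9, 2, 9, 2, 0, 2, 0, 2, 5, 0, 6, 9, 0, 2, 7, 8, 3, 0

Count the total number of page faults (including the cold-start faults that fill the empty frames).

6: miss, frames (6)
5: miss, frames (6 5)
9: miss, frames (6 5 9)
2: miss, frames (6 5 9 2)
9: hit
2: hit
0: miss, evict 6, frames (5 9 2 0)
2: hit
0: hit
2: hit
5: hit
0: hit
6: miss, evict 5, frames (9 2 0 6)
9: hit
0: hit
2: hit
7: miss, evict 9, frames (2 0 6 7)
8: miss, evict 2, frames (0 6 7 8)
3: miss, evict 0, frames (6 7 8 3)
0: miss, evict 6, frames (7 8 3 0)
Page faults: 10.

10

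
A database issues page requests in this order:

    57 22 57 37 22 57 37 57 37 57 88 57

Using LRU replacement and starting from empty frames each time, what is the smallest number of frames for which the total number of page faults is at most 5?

f=1: 12 faults
f=2: 7 faults
f=3: 4 faults
f=4: 4 faults
Smallest f with faults ≤ 5 is 3.

3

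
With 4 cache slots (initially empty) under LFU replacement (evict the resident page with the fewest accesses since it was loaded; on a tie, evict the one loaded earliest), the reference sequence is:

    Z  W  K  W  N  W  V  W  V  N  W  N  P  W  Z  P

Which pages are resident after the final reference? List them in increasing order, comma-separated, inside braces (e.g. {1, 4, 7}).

Z: fault, frames [Z]
W: fault, frames [Z, W]
K: fault, frames [Z, W, K]
W: hit
N: fault, frames [Z, W, K, N]
W: hit
V: fault, evict Z, frames [W, K, N, V]
W: hit
V: hit
N: hit
W: hit
N: hit
P: fault, evict K, frames [W, N, V, P]
W: hit
Z: fault, evict P, frames [W, N, V, Z]
P: fault, evict Z, frames [W, N, V, P]

{N, P, V, W}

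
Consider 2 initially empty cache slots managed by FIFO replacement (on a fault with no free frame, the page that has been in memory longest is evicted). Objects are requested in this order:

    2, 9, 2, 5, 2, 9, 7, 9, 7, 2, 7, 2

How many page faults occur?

7

2 -> miss, frames (2)
9 -> miss, frames (2 9)
2 -> hit
5 -> miss, evict 2, frames (9 5)
2 -> miss, evict 9, frames (5 2)
9 -> miss, evict 5, frames (2 9)
7 -> miss, evict 2, frames (9 7)
9 -> hit
7 -> hit
2 -> miss, evict 9, frames (7 2)
7 -> hit
2 -> hit
Page faults: 7.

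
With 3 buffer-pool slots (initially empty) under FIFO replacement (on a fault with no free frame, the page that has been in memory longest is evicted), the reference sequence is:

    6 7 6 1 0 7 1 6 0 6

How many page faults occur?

6 → miss, frames (6)
7 → miss, frames (6 7)
6 → hit
1 → miss, frames (6 7 1)
0 → miss, evict 6, frames (7 1 0)
7 → hit
1 → hit
6 → miss, evict 7, frames (1 0 6)
0 → hit
6 → hit
Page faults: 5.

5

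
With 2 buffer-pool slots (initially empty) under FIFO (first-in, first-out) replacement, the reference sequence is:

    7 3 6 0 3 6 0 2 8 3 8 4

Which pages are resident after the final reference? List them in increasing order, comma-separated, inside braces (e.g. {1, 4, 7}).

{3, 4}

7 -> miss, frames [7]
3 -> miss, frames [7, 3]
6 -> miss, evict 7, frames [3, 6]
0 -> miss, evict 3, frames [6, 0]
3 -> miss, evict 6, frames [0, 3]
6 -> miss, evict 0, frames [3, 6]
0 -> miss, evict 3, frames [6, 0]
2 -> miss, evict 6, frames [0, 2]
8 -> miss, evict 0, frames [2, 8]
3 -> miss, evict 2, frames [8, 3]
8 -> hit
4 -> miss, evict 8, frames [3, 4]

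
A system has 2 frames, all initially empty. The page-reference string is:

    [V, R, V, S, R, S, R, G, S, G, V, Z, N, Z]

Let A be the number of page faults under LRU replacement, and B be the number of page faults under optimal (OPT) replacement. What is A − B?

Under LRU: F F . F F . . F F . F F F . → 9 faults.
Under OPT: F F . F . . . F . . F F F . → 7 faults.
A − B = 9 − 7 = 2.

2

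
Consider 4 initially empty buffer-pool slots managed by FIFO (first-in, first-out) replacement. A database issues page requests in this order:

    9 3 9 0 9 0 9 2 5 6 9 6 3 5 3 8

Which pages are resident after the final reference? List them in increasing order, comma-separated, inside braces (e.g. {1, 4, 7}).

{3, 6, 8, 9}

9: miss, frames {9}
3: miss, frames {9,3}
9: hit
0: miss, frames {9,3,0}
9: hit
0: hit
9: hit
2: miss, frames {9,3,0,2}
5: miss, evict 9, frames {3,0,2,5}
6: miss, evict 3, frames {0,2,5,6}
9: miss, evict 0, frames {2,5,6,9}
6: hit
3: miss, evict 2, frames {5,6,9,3}
5: hit
3: hit
8: miss, evict 5, frames {6,9,3,8}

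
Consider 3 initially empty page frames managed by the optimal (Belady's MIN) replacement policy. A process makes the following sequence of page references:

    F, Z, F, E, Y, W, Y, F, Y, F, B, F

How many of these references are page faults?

6

F: miss, frames (F)
Z: miss, frames (F Z)
F: hit
E: miss, frames (F Z E)
Y: miss, evict E, frames (F Z Y)
W: miss, evict Z, frames (F Y W)
Y: hit
F: hit
Y: hit
F: hit
B: miss, evict W, frames (F Y B)
F: hit
Page faults: 6.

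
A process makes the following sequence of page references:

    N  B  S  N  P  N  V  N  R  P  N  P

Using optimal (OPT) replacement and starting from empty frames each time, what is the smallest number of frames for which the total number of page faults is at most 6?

f=1: 12 faults
f=2: 7 faults
f=3: 6 faults
f=4: 6 faults
f=5: 6 faults
f=6: 6 faults
Smallest f with faults ≤ 6 is 3.

3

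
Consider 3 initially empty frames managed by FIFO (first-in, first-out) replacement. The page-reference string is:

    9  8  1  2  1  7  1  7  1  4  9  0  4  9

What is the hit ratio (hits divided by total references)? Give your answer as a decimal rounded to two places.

0.43

9: fault, frames {9}
8: fault, frames {9,8}
1: fault, frames {9,8,1}
2: fault, evict 9, frames {8,1,2}
1: hit
7: fault, evict 8, frames {1,2,7}
1: hit
7: hit
1: hit
4: fault, evict 1, frames {2,7,4}
9: fault, evict 2, frames {7,4,9}
0: fault, evict 7, frames {4,9,0}
4: hit
9: hit
Hits: 6 of 14 references → 6/14 = 0.4286.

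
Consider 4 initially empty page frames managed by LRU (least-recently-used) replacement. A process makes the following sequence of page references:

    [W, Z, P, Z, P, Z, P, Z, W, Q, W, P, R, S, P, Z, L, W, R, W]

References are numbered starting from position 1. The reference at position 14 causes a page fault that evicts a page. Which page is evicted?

pos 1: W: fault, frames [W]
pos 2: Z: fault, frames [W, Z]
pos 3: P: fault, frames [W, Z, P]
pos 4: Z: hit
pos 5: P: hit
pos 6: Z: hit
pos 7: P: hit
pos 8: Z: hit
pos 9: W: hit
pos 10: Q: fault, frames [P, Z, W, Q]
pos 11: W: hit
pos 12: P: hit
pos 13: R: fault, evict Z, frames [Q, W, P, R]
pos 14: S: fault, evict Q, frames [W, P, R, S]
At position 14, page Q is evicted.

Q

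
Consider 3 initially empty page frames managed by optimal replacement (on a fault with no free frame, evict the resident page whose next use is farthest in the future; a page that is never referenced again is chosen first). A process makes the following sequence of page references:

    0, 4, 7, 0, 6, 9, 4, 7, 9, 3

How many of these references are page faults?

0: fault, frames [0]
4: fault, frames [0, 4]
7: fault, frames [0, 4, 7]
0: hit
6: fault, evict 0, frames [4, 7, 6]
9: fault, evict 6, frames [4, 7, 9]
4: hit
7: hit
9: hit
3: fault, evict 9, frames [4, 7, 3]
Page faults: 6.

6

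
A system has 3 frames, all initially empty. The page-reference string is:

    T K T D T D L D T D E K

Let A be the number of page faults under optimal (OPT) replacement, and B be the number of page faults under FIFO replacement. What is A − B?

-1

Under OPT: F F . F . . F . . . F F → 6 faults.
Under FIFO: F F . F . . F . F . F F → 7 faults.
A − B = 6 − 7 = -1.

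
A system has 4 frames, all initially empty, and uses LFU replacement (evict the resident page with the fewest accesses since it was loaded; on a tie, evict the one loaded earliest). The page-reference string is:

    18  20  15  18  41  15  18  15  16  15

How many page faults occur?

18 -> fault, frames (18)
20 -> fault, frames (18 20)
15 -> fault, frames (18 20 15)
18 -> hit
41 -> fault, frames (18 20 15 41)
15 -> hit
18 -> hit
15 -> hit
16 -> fault, evict 20, frames (18 15 41 16)
15 -> hit
Page faults: 5.

5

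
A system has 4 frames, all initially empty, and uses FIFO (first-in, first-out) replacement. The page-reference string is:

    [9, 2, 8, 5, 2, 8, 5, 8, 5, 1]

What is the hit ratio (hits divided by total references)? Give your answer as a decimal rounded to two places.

9 → fault, frames (9)
2 → fault, frames (9 2)
8 → fault, frames (9 2 8)
5 → fault, frames (9 2 8 5)
2 → hit
8 → hit
5 → hit
8 → hit
5 → hit
1 → fault, evict 9, frames (2 8 5 1)
Hits: 5 of 10 references → 5/10 = 0.5000.

0.50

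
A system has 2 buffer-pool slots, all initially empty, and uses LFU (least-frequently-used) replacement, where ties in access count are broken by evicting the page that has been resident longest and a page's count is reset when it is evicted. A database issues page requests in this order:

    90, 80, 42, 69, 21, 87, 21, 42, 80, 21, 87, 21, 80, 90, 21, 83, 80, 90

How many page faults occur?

90 → fault, frames {90}
80 → fault, frames {90,80}
42 → fault, evict 90, frames {80,42}
69 → fault, evict 80, frames {42,69}
21 → fault, evict 42, frames {69,21}
87 → fault, evict 69, frames {21,87}
21 → hit
42 → fault, evict 87, frames {21,42}
80 → fault, evict 42, frames {21,80}
21 → hit
87 → fault, evict 80, frames {21,87}
21 → hit
80 → fault, evict 87, frames {21,80}
90 → fault, evict 80, frames {21,90}
21 → hit
83 → fault, evict 90, frames {21,83}
80 → fault, evict 83, frames {21,80}
90 → fault, evict 80, frames {21,90}
Page faults: 14.

14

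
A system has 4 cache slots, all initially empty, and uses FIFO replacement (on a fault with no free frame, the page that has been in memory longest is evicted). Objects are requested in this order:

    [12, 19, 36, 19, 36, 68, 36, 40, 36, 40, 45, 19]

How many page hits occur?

12 → miss, frames {12}
19 → miss, frames {12,19}
36 → miss, frames {12,19,36}
19 → hit
36 → hit
68 → miss, frames {12,19,36,68}
36 → hit
40 → miss, evict 12, frames {19,36,68,40}
36 → hit
40 → hit
45 → miss, evict 19, frames {36,68,40,45}
19 → miss, evict 36, frames {68,40,45,19}
Hits: 5.

5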